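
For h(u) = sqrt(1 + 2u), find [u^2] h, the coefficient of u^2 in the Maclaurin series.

-1/2

h(0) = 1
h′(0) = 1
h′′(0) = -1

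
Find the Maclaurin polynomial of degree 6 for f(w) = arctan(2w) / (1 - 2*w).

832*w^6/15 + 416*w^5/15 + 32*w^4/3 + 16*w^3/3 + 4*w^2 + 2*w

Multiply the numerator's expansion by the denominator's geometric series.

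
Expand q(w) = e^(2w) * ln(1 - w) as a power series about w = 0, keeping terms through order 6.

-19*w^6/9 - 27*w^5/10 - 13*w^4/4 - 10*w^3/3 - 5*w^2/2 - w

Multiply the two series term by term and collect like powers.
q(0) = 0
q′(0) = -1
q′′(0) = -5
q′′′(0) = -20
q^(4)(0) = -78
q^(5)(0) = -324
q^(6)(0) = -1520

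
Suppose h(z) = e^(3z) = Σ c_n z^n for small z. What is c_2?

h(0) = 1
h′(0) = 3
h′′(0) = 9
The Taylor polynomial is Σ h^(k)(0)/k! · z^k.

9/2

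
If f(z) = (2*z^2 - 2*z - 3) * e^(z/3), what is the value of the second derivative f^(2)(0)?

Multiply each power in the prefactor through the base expansion.
From the series, [z^2] f = 7/6; multiply by 2! = 2 to get 7/3.

7/3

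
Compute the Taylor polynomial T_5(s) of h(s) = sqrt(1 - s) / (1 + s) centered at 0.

Expand each factor separately, then convolve coefficients.
h(0) = 1
h′(0) = -3/2
h′′(0) = 11/4
h′′′(0) = -69/8
h^(4)(0) = 537/16
h^(5)(0) = -5475/32
Then c_k = h^(k)(0)/k! gives each Taylor coefficient.

-365*s^5/256 + 179*s^4/128 - 23*s^3/16 + 11*s^2/8 - 3*s/2 + 1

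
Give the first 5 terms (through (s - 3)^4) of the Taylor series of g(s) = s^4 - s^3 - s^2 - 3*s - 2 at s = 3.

(s - 3)^4 + 11*(s - 3)^3 + 44*(s - 3)^2 + 72*(s - 3) + 34

g(3) = 34
g′(3) = 72
g′′(3) = 88
g′′′(3) = 66
g^(4)(3) = 24
The Taylor polynomial is Σ g^(k)(3)/k! · (s - 3)^k.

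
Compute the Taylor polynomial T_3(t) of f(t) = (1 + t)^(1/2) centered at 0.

t^3/16 - t^2/8 + t/2 + 1

f(0) = 1
f′(0) = 1/2
f′′(0) = -1/4
f′′′(0) = 3/8
Dividing each by k! gives the coefficients c_0, ..., c_3.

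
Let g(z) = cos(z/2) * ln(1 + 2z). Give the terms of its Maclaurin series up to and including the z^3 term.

29*z^3/12 - 2*z^2 + 2*z

Write out both Maclaurin series and multiply, keeping only the needed powers.
g(0) = 0
g′(0) = 2
g′′(0) = -4
g′′′(0) = 29/2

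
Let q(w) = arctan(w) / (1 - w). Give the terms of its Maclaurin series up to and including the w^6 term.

Use 1/(1 - r) = Σ r^k on the denominator, then take the Cauchy product.
q(0) = 0
q′(0) = 1
q′′(0) = 2
q′′′(0) = 4
q^(4)(0) = 16
q^(5)(0) = 104
q^(6)(0) = 624

13*w^6/15 + 13*w^5/15 + 2*w^4/3 + 2*w^3/3 + w^2 + w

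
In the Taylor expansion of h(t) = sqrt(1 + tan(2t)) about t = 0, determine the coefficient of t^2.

-1/2

Compose series: expand the inner function first, then feed it into the outer expansion.
h(0) = 1
h′(0) = 1
h′′(0) = -1
So c_2 = h′′(0)/2! = -1/2.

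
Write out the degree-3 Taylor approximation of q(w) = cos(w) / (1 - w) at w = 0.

w^3/2 + w^2/2 + w + 1

Use 1/(1 - r) = Σ r^k on the denominator, then take the Cauchy product.
q(0) = 1
q′(0) = 1
q′′(0) = 1
q′′′(0) = 3
The Taylor polynomial is Σ q^(k)(0)/k! · w^k.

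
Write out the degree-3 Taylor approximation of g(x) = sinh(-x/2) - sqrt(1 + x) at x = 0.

-x^3/12 + x^2/8 - x - 1

Expand each term separately and add.
g(0) = -1
g′(0) = -1
g′′(0) = 1/4
g′′′(0) = -1/2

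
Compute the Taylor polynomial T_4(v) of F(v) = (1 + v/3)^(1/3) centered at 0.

-10*v^4/19683 + 5*v^3/2187 - v^2/81 + v/9 + 1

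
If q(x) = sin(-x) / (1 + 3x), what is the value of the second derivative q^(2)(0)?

6

Write out both Maclaurin series and multiply, keeping only the needed powers.
From the series, [x^2] q = 3; multiply by 2! = 2 to get 6.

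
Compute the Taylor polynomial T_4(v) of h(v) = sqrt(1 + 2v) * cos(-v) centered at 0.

Take the Cauchy product of the two expansions.
[v^0] = 1;  [v^1] = 1;  [v^2] = -1;  [v^3] = 0;  [v^4] = -1/3.

-v^4/3 - v^2 + v + 1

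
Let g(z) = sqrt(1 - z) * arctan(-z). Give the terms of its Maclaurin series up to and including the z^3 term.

11*z^3/24 + z^2/2 - z

Write out both Maclaurin series and multiply, keeping only the needed powers.
g(0) = 0
g′(0) = -1
g′′(0) = 1
g′′′(0) = 11/4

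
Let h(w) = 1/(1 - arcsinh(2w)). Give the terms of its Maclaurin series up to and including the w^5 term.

92*w^5/5 + 32*w^4/3 + 20*w^3/3 + 4*w^2 + 2*w + 1

Let u equal the inner series; expand the outer function in u and truncate.
h(0) = 1
h′(0) = 2
h′′(0) = 8
h′′′(0) = 40
h^(4)(0) = 256
h^(5)(0) = 2208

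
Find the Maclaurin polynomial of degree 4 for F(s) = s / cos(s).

s^3/2 + s

Invert the denominator's series and multiply.
[s^0] = 0;  [s^1] = 1;  [s^2] = 0;  [s^3] = 1/2;  [s^4] = 0.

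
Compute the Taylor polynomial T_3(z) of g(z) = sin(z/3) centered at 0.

[z^0] = 0;  [z^1] = 1/3;  [z^2] = 0;  [z^3] = -1/162.

-z^3/162 + z/3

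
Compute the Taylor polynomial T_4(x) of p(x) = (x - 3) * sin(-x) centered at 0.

Shift and add copies of the series according to the polynomial's terms.
p(0) = 0
p′(0) = 3
p′′(0) = -2
p′′′(0) = -3
p^(4)(0) = 4
Then c_k = p^(k)(0)/k! gives each Taylor coefficient.

x^4/6 - x^3/2 - x^2 + 3*x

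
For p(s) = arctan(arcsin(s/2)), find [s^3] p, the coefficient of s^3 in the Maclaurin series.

-1/48

Let u equal the inner series; expand the outer function in u and truncate.
p(0) = 0
p′(0) = 1/2
p′′(0) = 0
p′′′(0) = -1/8
So c_3 = p′′′(0)/3! = -1/48.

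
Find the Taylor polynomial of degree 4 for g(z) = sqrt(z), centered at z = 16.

-5*(z - 16)^4/2097152 + (z - 16)^3/16384 - (z - 16)^2/512 + (z - 16)/8 + 4

[(z - 16)^0] = 4;  [(z - 16)^1] = 1/8;  [(z - 16)^2] = -1/512;  [(z - 16)^3] = 1/16384;  [(z - 16)^4] = -5/2097152.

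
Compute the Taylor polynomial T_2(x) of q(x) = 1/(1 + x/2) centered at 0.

x^2/4 - x/2 + 1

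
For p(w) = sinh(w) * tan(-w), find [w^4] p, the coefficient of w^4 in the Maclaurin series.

Write out both Maclaurin series and multiply, keeping only the needed powers.
[w^0] = 0;  [w^1] = 0;  [w^2] = -1;  [w^3] = 0;  [w^4] = -1/2.

-1/2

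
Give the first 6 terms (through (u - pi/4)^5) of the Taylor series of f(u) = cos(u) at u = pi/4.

[(u - pi/4)^0] = sqrt(2)/2;  [(u - pi/4)^1] = -sqrt(2)/2;  [(u - pi/4)^2] = -sqrt(2)/4;  [(u - pi/4)^3] = sqrt(2)/12;  [(u - pi/4)^4] = sqrt(2)/48;  [(u - pi/4)^5] = -sqrt(2)/240.

-sqrt(2)*(u - pi/4)^5/240 + sqrt(2)*(u - pi/4)^4/48 + sqrt(2)*(u - pi/4)^3/12 - sqrt(2)*(u - pi/4)^2/4 - sqrt(2)*(u - pi/4)/2 + sqrt(2)/2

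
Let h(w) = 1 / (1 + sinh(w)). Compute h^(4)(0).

32

Expand as Σ (-1)^k u^k with u equal to the inner function's series.
From the series, [w^4] h = 4/3; multiply by 4! = 24 to get 32.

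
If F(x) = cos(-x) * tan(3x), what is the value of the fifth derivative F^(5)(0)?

Write out both Maclaurin series and multiply, keeping only the needed powers.
The coefficient of x^5 in the expansion is 1121/40, so F^(5)(0) = 5! * (1121/40) = 3363.

3363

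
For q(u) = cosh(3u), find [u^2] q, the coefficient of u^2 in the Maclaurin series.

q(0) = 1
q′(0) = 0
q′′(0) = 9
Then c_k = q^(k)(0)/k! gives each Taylor coefficient.

9/2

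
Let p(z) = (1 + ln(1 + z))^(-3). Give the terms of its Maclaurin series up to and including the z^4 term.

145*z^4/4 - 17*z^3 + 15*z^2/2 - 3*z + 1

Substitute the inner expansion into the outer series and collect powers.
p(0) = 1
p′(0) = -3
p′′(0) = 15
p′′′(0) = -102
p^(4)(0) = 870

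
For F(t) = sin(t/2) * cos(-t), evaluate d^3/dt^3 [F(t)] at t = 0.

-13/8

Multiply the two series term by term and collect like powers.
The coefficient of t^3 in the expansion is -13/48, so F′′′(0) = 3! * (-13/48) = -13/8.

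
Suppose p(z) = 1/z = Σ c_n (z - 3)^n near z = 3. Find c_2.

Compute the successive derivatives at the expansion point and divide by k!.
[(z - 3)^0] = 1/3;  [(z - 3)^1] = -1/9;  [(z - 3)^2] = 1/27.

1/27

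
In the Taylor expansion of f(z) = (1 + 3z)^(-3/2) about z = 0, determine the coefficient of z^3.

-945/16

f(0) = 1
f′(0) = -9/2
f′′(0) = 135/4
f′′′(0) = -2835/8
The Taylor polynomial is Σ f^(k)(0)/k! · z^k.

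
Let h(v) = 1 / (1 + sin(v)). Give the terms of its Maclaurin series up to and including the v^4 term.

2*v^4/3 - 5*v^3/6 + v^2 - v + 1

Expand as Σ (-1)^k u^k with u equal to the inner function's series.
[v^0] = 1;  [v^1] = -1;  [v^2] = 1;  [v^3] = -5/6;  [v^4] = 2/3.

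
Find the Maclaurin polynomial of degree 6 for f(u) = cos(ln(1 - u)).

-19*u^6/72 - u^5/3 - 5*u^4/12 - u^3/2 - u^2/2 + 1

Plug the Maclaurin series of the inner function into that of the outer and collect terms.
f(0) = 1
f′(0) = 0
f′′(0) = -1
f′′′(0) = -3
f^(4)(0) = -10
f^(5)(0) = -40
f^(6)(0) = -190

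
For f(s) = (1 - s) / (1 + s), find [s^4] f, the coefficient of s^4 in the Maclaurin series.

2

Shift and add copies of the series according to the polynomial's terms.
f(0) = 1
f′(0) = -2
f′′(0) = 4
f′′′(0) = -12
f^(4)(0) = 48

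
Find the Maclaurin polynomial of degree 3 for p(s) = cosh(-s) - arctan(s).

Add the two expansions coefficient-wise.
p(0) = 1
p′(0) = -1
p′′(0) = 1
p′′′(0) = 2

s^3/3 + s^2/2 - s + 1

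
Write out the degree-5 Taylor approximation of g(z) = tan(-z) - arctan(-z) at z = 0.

z^5/15 - 2*z^3/3

Combine the two series term by term.
[z^0] = 0;  [z^1] = 0;  [z^2] = 0;  [z^3] = -2/3;  [z^4] = 0;  [z^5] = 1/15.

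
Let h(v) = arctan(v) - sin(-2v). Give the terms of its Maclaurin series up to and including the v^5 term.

7*v^5/15 - 5*v^3/3 + 3*v

Add the two expansions coefficient-wise.
h(0) = 0
h′(0) = 3
h′′(0) = 0
h′′′(0) = -10
h^(4)(0) = 0
h^(5)(0) = 56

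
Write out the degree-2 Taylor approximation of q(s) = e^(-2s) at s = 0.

2*s^2 - 2*s + 1

Apply the Taylor formula c_k = f^(k)(a)/k!.
q(0) = 1
q′(0) = -2
q′′(0) = 4
Dividing each by k! gives the coefficients c_0, ..., c_2.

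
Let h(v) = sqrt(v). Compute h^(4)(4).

Differentiate repeatedly and evaluate at the center.
The coefficient of (v - 4)^4 in the expansion is -5/16384, so h^(4)(4) = 4! * (-5/16384) = -15/2048.

-15/2048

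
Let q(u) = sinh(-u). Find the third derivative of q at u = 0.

The coefficient of u^3 in the expansion is -1/6, so q′′′(0) = 3! * (-1/6) = -1.

-1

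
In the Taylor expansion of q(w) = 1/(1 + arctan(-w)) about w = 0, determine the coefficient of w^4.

Let u equal the inner series; expand the outer function in u and truncate.
[w^0] = 1;  [w^1] = 1;  [w^2] = 1;  [w^3] = 2/3;  [w^4] = 1/3.

1/3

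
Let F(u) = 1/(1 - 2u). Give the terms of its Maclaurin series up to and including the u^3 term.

8*u^3 + 4*u^2 + 2*u + 1

[u^0] = 1;  [u^1] = 2;  [u^2] = 4;  [u^3] = 8.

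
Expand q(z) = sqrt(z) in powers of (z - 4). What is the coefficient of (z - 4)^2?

-1/64

Use the known series and substitute for the argument.
q(4) = 2
q′(4) = 1/4
q′′(4) = -1/32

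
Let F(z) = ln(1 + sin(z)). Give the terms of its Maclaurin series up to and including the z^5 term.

Plug the Maclaurin series of the inner function into that of the outer and collect terms.

z^5/24 - z^4/12 + z^3/6 - z^2/2 + z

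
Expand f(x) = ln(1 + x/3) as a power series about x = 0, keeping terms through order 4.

f(0) = 0
f′(0) = 1/3
f′′(0) = -1/9
f′′′(0) = 2/27
f^(4)(0) = -2/27
Then c_k = f^(k)(0)/k! gives each Taylor coefficient.

-x^4/324 + x^3/81 - x^2/18 + x/3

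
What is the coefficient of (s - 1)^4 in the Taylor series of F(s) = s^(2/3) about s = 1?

-7/243

[(s - 1)^0] = 1;  [(s - 1)^1] = 2/3;  [(s - 1)^2] = -1/9;  [(s - 1)^3] = 4/81;  [(s - 1)^4] = -7/243.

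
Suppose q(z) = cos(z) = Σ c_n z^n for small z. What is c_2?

-1/2

Use the known series and substitute for the argument.
[z^0] = 1;  [z^1] = 0;  [z^2] = -1/2.
So c_2 = q′′(0)/2! = -1/2.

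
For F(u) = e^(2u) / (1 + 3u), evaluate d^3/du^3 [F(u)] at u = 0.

Expand each factor separately, then convolve coefficients.
From the series, [u^3] F = -41/3; multiply by 3! = 6 to get -82.

-82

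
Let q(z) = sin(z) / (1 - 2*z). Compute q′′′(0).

23

Use 1/(1 - r) = Σ r^k on the denominator, then take the Cauchy product.
The coefficient of z^3 in the expansion is 23/6, so q′′′(0) = 3! * (23/6) = 23.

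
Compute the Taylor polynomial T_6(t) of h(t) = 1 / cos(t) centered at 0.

Divide the numerator series by the denominator series (power-series long division).
h(0) = 1
h′(0) = 0
h′′(0) = 1
h′′′(0) = 0
h^(4)(0) = 5
h^(5)(0) = 0
h^(6)(0) = 61
The Taylor polynomial is Σ h^(k)(0)/k! · t^k.

61*t^6/720 + 5*t^4/24 + t^2/2 + 1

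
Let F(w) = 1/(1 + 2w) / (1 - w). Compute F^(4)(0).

Expand each factor separately, then convolve coefficients.
From the series, [w^4] F = 11; multiply by 4! = 24 to get 264.

264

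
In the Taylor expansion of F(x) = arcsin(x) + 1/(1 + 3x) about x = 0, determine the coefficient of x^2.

Expand each term separately and add.
[x^0] = 1;  [x^1] = -2;  [x^2] = 9.

9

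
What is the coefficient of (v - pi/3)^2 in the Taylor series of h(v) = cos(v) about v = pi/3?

Compute the successive derivatives at the expansion point and divide by k!.
h(pi/3) = 1/2
h′(pi/3) = -sqrt(3)/2
h′′(pi/3) = -1/2
So c_2 = h′′(pi/3)/2! = -1/4.

-1/4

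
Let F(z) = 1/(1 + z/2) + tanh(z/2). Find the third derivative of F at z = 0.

-1

Expand each term separately and add.
The coefficient of z^3 in the expansion is -1/6, so F′′′(0) = 3! * (-1/6) = -1.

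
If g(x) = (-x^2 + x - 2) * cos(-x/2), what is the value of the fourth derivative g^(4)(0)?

23/8

Multiply each power in the prefactor through the base expansion.
The coefficient of x^4 in the expansion is 23/192, so g^(4)(0) = 4! * (23/192) = 23/8.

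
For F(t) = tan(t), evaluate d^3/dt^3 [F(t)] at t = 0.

2

The coefficient of t^3 in the expansion is 1/3, so F′′′(0) = 3! * (1/3) = 2.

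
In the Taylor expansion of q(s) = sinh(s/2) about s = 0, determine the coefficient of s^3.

1/48

Differentiate repeatedly and evaluate at the center.
q(0) = 0
q′(0) = 1/2
q′′(0) = 0
q′′′(0) = 1/8
So c_3 = q′′′(0)/3! = 1/48.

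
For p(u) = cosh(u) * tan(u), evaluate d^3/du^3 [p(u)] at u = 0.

5

Take the Cauchy product of the two expansions.
From the series, [u^3] p = 5/6; multiply by 3! = 6 to get 5.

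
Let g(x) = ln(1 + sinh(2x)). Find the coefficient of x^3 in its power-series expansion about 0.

4

Substitute the inner expansion into the outer series and collect powers.
[x^0] = 0;  [x^1] = 2;  [x^2] = -2;  [x^3] = 4.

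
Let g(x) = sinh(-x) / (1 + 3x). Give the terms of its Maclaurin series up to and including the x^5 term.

Write out both Maclaurin series and multiply, keeping only the needed powers.
g(0) = 0
g′(0) = -1
g′′(0) = 6
g′′′(0) = -55
g^(4)(0) = 660
g^(5)(0) = -9901
Dividing each by k! gives the coefficients c_0, ..., c_5.

-9901*x^5/120 + 55*x^4/2 - 55*x^3/6 + 3*x^2 - x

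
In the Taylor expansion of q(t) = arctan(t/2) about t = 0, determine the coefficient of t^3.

-1/24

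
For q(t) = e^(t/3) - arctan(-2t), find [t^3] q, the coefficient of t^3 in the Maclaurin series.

Expand each term separately and add.
[t^0] = 1;  [t^1] = 7/3;  [t^2] = 1/18;  [t^3] = -431/162.

-431/162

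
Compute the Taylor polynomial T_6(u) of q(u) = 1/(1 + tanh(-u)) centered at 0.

Compose series: expand the inner function first, then feed it into the outer expansion.

2*u^6/45 + 2*u^5/15 + u^4/3 + 2*u^3/3 + u^2 + u + 1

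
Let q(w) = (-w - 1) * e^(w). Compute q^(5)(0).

-6

Distribute the polynomial across the series and collect like powers.
The coefficient of w^5 in the expansion is -1/20, so q^(5)(0) = 5! * (-1/20) = -6.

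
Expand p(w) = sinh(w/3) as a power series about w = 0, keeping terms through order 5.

p(0) = 0
p′(0) = 1/3
p′′(0) = 0
p′′′(0) = 1/27
p^(4)(0) = 0
p^(5)(0) = 1/243
Then c_k = p^(k)(0)/k! gives each Taylor coefficient.

w^5/29160 + w^3/162 + w/3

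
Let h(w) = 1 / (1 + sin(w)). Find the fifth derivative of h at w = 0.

-61

Use the geometric series for the reciprocal, then substitute.
The coefficient of w^5 in the expansion is -61/120, so h^(5)(0) = 5! * (-61/120) = -61.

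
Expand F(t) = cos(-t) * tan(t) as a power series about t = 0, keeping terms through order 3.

-t^3/6 + t

Multiply the two series term by term and collect like powers.
F(0) = 0
F′(0) = 1
F′′(0) = 0
F′′′(0) = -1
The Taylor polynomial is Σ F^(k)(0)/k! · t^k.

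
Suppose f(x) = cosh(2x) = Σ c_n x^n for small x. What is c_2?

2

Compute the successive derivatives at the expansion point and divide by k!.
f(0) = 1
f′(0) = 0
f′′(0) = 4
So c_2 = f′′(0)/2! = 2.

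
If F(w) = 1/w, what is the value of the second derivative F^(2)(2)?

1/4

Compute the successive derivatives at the expansion point and divide by k!.
The coefficient of (w - 2)^2 in the expansion is 1/8, so F′′(2) = 2! * (1/8) = 1/4.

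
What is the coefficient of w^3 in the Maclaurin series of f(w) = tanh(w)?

-1/3

Use the known series and substitute for the argument.
[w^0] = 0;  [w^1] = 1;  [w^2] = 0;  [w^3] = -1/3.
So c_3 = f′′′(0)/3! = -1/3.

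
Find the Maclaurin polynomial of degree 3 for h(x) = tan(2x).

8*x^3/3 + 2*x

[x^0] = 0;  [x^1] = 2;  [x^2] = 0;  [x^3] = 8/3.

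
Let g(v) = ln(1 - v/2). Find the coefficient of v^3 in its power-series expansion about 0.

Compute the successive derivatives at the expansion point and divide by k!.
g(0) = 0
g′(0) = -1/2
g′′(0) = -1/4
g′′′(0) = -1/4

-1/24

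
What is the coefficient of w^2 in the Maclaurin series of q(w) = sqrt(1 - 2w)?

q(0) = 1
q′(0) = -1
q′′(0) = -1

-1/2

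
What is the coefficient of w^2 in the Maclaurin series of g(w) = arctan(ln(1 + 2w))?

-2

Let u equal the inner series; expand the outer function in u and truncate.
g(0) = 0
g′(0) = 2
g′′(0) = -4
Dividing each by k! gives the coefficients c_0, ..., c_2.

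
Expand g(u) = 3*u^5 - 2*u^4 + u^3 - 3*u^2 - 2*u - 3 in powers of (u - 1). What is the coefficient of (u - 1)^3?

23

Apply the Taylor formula c_k = f^(k)(a)/k!.
So c_3 = g′′′(1)/3! = 23.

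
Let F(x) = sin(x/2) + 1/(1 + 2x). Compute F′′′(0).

-385/8

Add the two expansions coefficient-wise.
The coefficient of x^3 in the expansion is -385/48, so F′′′(0) = 3! * (-385/48) = -385/8.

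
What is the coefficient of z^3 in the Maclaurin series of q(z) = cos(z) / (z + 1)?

-1/2

Use 1/(1 - r) = Σ r^k on the denominator, then take the Cauchy product.
[z^0] = 1;  [z^1] = -1;  [z^2] = 1/2;  [z^3] = -1/2.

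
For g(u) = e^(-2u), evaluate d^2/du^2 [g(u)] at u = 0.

4

Use the known series and substitute for the argument.
From the series, [u^2] g = 2; multiply by 2! = 2 to get 4.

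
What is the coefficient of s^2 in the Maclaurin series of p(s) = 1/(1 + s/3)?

p(0) = 1
p′(0) = -1/3
p′′(0) = 2/9
So c_2 = p′′(0)/2! = 1/9.

1/9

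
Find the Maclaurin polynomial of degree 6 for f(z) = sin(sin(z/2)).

Compose series: expand the inner function first, then feed it into the outer expansion.

z^5/320 - z^3/24 + z/2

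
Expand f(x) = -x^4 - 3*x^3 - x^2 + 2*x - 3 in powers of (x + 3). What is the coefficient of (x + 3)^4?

c_4 = f^(4)(-3)/4! = -1.

-1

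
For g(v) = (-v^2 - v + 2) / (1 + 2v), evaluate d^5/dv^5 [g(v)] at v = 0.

-8640

Distribute the polynomial across the series and collect like powers.
The coefficient of v^5 in the expansion is -72, so g^(5)(0) = 5! * (-72) = -8640.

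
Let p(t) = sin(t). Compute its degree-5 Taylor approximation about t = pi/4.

sqrt(2)*(t - pi/4)^5/240 + sqrt(2)*(t - pi/4)^4/48 - sqrt(2)*(t - pi/4)^3/12 - sqrt(2)*(t - pi/4)^2/4 + sqrt(2)*(t - pi/4)/2 + sqrt(2)/2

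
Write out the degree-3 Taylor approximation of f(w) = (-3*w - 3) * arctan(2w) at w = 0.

8*w^3 - 6*w^2 - 6*w

Multiply each power in the prefactor through the base expansion.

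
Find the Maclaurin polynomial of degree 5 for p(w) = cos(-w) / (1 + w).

Multiply the two series term by term and collect like powers.
[w^0] = 1;  [w^1] = -1;  [w^2] = 1/2;  [w^3] = -1/2;  [w^4] = 13/24;  [w^5] = -13/24.

-13*w^5/24 + 13*w^4/24 - w^3/2 + w^2/2 - w + 1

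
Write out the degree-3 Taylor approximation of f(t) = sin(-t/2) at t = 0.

t^3/48 - t/2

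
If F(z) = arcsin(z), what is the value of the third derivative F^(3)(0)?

1

Differentiate repeatedly and evaluate at the center.
From the series, [z^3] F = 1/6; multiply by 3! = 6 to get 1.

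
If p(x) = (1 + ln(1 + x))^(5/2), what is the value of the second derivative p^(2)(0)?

5/4

Plug the Maclaurin series of the inner function into that of the outer and collect terms.
The coefficient of x^2 in the expansion is 5/8, so p′′(0) = 2! * (5/8) = 5/4.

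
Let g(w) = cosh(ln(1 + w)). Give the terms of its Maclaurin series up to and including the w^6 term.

w^6/2 - w^5/2 + w^4/2 - w^3/2 + w^2/2 + 1

Substitute the inner expansion into the outer series and collect powers.
g(0) = 1
g′(0) = 0
g′′(0) = 1
g′′′(0) = -3
g^(4)(0) = 12
g^(5)(0) = -60
g^(6)(0) = 360
The Taylor polynomial is Σ g^(k)(0)/k! · w^k.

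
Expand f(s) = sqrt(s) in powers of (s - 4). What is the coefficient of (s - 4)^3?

Compute the successive derivatives at the expansion point and divide by k!.
[(s - 4)^0] = 2;  [(s - 4)^1] = 1/4;  [(s - 4)^2] = -1/64;  [(s - 4)^3] = 1/512.

1/512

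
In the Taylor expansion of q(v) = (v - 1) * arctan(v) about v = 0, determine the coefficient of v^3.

Distribute the polynomial across the series and collect like powers.
q(0) = 0
q′(0) = -1
q′′(0) = 2
q′′′(0) = 2
So c_3 = q′′′(0)/3! = 1/3.

1/3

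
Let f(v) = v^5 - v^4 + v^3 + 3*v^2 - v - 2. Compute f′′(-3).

From the series, [(v + 3)^2] f = -330; multiply by 2! = 2 to get -660.

-660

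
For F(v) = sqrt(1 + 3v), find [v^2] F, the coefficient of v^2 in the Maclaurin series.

-9/8

F(0) = 1
F′(0) = 3/2
F′′(0) = -9/4
Dividing each by k! gives the coefficients c_0, ..., c_2.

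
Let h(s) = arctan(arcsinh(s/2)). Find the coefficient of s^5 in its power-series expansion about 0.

Plug the Maclaurin series of the inner function into that of the outer and collect terms.
h(0) = 0
h′(0) = 1/2
h′′(0) = 0
h′′′(0) = -3/8
h^(4)(0) = 0
h^(5)(0) = 53/32

53/3840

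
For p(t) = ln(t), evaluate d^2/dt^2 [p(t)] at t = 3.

-1/9

The coefficient of (t - 3)^2 in the expansion is -1/18, so p′′(3) = 2! * (-1/18) = -1/9.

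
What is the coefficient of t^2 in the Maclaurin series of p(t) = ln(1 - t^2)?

-1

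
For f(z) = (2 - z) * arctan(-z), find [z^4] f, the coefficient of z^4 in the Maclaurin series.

-1/3

Multiply each power in the prefactor through the base expansion.
[z^0] = 0;  [z^1] = -2;  [z^2] = 1;  [z^3] = 2/3;  [z^4] = -1/3.
So c_4 = f^(4)(0)/4! = -1/3.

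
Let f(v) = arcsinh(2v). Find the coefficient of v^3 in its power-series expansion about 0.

f(0) = 0
f′(0) = 2
f′′(0) = 0
f′′′(0) = -8
Dividing each by k! gives the coefficients c_0, ..., c_3.

-4/3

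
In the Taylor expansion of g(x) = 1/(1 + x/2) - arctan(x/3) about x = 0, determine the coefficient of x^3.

Expand each term separately and add.
g(0) = 1
g′(0) = -5/6
g′′(0) = 1/2
g′′′(0) = -73/108

-73/648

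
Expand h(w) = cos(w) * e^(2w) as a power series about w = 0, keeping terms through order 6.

Expand each factor separately, then convolve coefficients.
h(0) = 1
h′(0) = 2
h′′(0) = 3
h′′′(0) = 2
h^(4)(0) = -7
h^(5)(0) = -38
h^(6)(0) = -117
Then c_k = h^(k)(0)/k! gives each Taylor coefficient.

-13*w^6/80 - 19*w^5/60 - 7*w^4/24 + w^3/3 + 3*w^2/2 + 2*w + 1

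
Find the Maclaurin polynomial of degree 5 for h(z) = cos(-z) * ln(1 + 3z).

1769*z^5/40 - 18*z^4 + 15*z^3/2 - 9*z^2/2 + 3*z

Write out both Maclaurin series and multiply, keeping only the needed powers.
h(0) = 0
h′(0) = 3
h′′(0) = -9
h′′′(0) = 45
h^(4)(0) = -432
h^(5)(0) = 5307
Then c_k = h^(k)(0)/k! gives each Taylor coefficient.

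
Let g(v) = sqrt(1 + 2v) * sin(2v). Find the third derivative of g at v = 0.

-14

Take the Cauchy product of the two expansions.
From the series, [v^3] g = -7/3; multiply by 3! = 6 to get -14.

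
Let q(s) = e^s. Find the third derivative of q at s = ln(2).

2

Differentiate repeatedly and evaluate at the center.
The coefficient of (s - ln(2))^3 in the expansion is 1/3, so q′′′(ln(2)) = 3! * (1/3) = 2.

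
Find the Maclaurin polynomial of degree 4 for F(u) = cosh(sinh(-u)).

5*u^4/24 + u^2/2 + 1

Let u equal the inner series; expand the outer function in u and truncate.
F(0) = 1
F′(0) = 0
F′′(0) = 1
F′′′(0) = 0
F^(4)(0) = 5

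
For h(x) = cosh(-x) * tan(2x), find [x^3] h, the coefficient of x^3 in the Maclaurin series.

11/3

Multiply the two series term by term and collect like powers.
h(0) = 0
h′(0) = 2
h′′(0) = 0
h′′′(0) = 22
So c_3 = h′′′(0)/3! = 11/3.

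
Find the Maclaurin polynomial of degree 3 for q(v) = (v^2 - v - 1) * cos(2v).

Multiply each power in the prefactor through the base expansion.
[v^0] = -1;  [v^1] = -1;  [v^2] = 3;  [v^3] = 2.

2*v^3 + 3*v^2 - v - 1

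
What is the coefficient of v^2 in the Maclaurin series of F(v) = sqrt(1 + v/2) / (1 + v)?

23/32

Write out both Maclaurin series and multiply, keeping only the needed powers.
[v^0] = 1;  [v^1] = -3/4;  [v^2] = 23/32.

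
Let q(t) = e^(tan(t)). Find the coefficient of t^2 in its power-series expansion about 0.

1/2

Compose series: expand the inner function first, then feed it into the outer expansion.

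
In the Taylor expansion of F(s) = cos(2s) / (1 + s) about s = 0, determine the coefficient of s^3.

1

Write out both Maclaurin series and multiply, keeping only the needed powers.
F(0) = 1
F′(0) = -1
F′′(0) = -2
F′′′(0) = 6
The Taylor polynomial is Σ F^(k)(0)/k! · s^k.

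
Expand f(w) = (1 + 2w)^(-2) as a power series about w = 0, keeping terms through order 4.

80*w^4 - 32*w^3 + 12*w^2 - 4*w + 1

[w^0] = 1;  [w^1] = -4;  [w^2] = 12;  [w^3] = -32;  [w^4] = 80.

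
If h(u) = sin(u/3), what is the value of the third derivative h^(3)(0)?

-1/27

Compute the successive derivatives at the expansion point and divide by k!.
The coefficient of u^3 in the expansion is -1/162, so h′′′(0) = 3! * (-1/162) = -1/27.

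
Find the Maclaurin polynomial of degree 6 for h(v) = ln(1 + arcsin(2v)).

-1216*v^6/45 + 212*v^5/15 - 20*v^4/3 + 4*v^3 - 2*v^2 + 2*v

Let u equal the inner series; expand the outer function in u and truncate.
h(0) = 0
h′(0) = 2
h′′(0) = -4
h′′′(0) = 24
h^(4)(0) = -160
h^(5)(0) = 1696
h^(6)(0) = -19456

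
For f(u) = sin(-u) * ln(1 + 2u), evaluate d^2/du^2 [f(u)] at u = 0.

Take the Cauchy product of the two expansions.
The coefficient of u^2 in the expansion is -2, so f′′(0) = 2! * (-2) = -4.

-4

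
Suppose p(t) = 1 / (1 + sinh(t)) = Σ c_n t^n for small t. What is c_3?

Use the geometric series for the reciprocal, then substitute.
So c_3 = p′′′(0)/3! = -7/6.

-7/6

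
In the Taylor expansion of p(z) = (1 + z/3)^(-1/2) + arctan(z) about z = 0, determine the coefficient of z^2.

Expand each term separately and add.
p(0) = 1
p′(0) = 5/6
p′′(0) = 1/12

1/24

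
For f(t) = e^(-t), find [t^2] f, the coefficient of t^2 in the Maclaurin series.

f(0) = 1
f′(0) = -1
f′′(0) = 1
So c_2 = f′′(0)/2! = 1/2.

1/2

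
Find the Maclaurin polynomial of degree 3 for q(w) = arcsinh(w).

[w^0] = 0;  [w^1] = 1;  [w^2] = 0;  [w^3] = -1/6.

-w^3/6 + w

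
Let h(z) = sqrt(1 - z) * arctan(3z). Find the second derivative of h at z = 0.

Expand each factor separately, then convolve coefficients.
From the series, [z^2] h = -3/2; multiply by 2! = 2 to get -3.

-3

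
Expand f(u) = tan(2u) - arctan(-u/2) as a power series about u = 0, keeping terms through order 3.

21*u^3/8 + 5*u/2

Combine the two series term by term.
f(0) = 0
f′(0) = 5/2
f′′(0) = 0
f′′′(0) = 63/4
The Taylor polynomial is Σ f^(k)(0)/k! · u^k.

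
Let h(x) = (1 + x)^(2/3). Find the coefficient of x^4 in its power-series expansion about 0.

h(0) = 1
h′(0) = 2/3
h′′(0) = -2/9
h′′′(0) = 8/27
h^(4)(0) = -56/81
So c_4 = h^(4)(0)/4! = -7/243.

-7/243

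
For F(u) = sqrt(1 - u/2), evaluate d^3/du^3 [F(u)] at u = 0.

-3/64

Compute the successive derivatives at the expansion point and divide by k!.
The coefficient of u^3 in the expansion is -1/128, so F′′′(0) = 3! * (-1/128) = -3/64.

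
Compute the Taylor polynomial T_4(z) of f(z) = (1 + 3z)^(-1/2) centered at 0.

f(0) = 1
f′(0) = -3/2
f′′(0) = 27/4
f′′′(0) = -405/8
f^(4)(0) = 8505/16
The Taylor polynomial is Σ f^(k)(0)/k! · z^k.

2835*z^4/128 - 135*z^3/16 + 27*z^2/8 - 3*z/2 + 1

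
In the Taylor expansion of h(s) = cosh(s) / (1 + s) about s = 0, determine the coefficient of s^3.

Expand each factor separately, then convolve coefficients.
[s^0] = 1;  [s^1] = -1;  [s^2] = 3/2;  [s^3] = -3/2.

-3/2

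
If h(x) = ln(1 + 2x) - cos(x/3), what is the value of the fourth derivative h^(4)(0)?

-7777/81

Add the two expansions coefficient-wise.
The coefficient of x^4 in the expansion is -7777/1944, so h^(4)(0) = 4! * (-7777/1944) = -7777/81.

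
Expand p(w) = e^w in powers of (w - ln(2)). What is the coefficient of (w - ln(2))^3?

1/3

p(ln(2)) = 2
p′(ln(2)) = 2
p′′(ln(2)) = 2
p′′′(ln(2)) = 2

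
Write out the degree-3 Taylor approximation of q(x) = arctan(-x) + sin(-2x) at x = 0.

Expand each term separately and add.
q(0) = 0
q′(0) = -3
q′′(0) = 0
q′′′(0) = 10
Dividing each by k! gives the coefficients c_0, ..., c_3.

5*x^3/3 - 3*x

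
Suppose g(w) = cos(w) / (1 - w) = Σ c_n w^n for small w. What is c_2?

1/2

Expand each factor separately, then convolve coefficients.
g(0) = 1
g′(0) = 1
g′′(0) = 1
So c_2 = g′′(0)/2! = 1/2.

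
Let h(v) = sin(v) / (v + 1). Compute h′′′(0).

5

Expand 1/(denominator) as a geometric series and multiply by the numerator's series.
The coefficient of v^3 in the expansion is 5/6, so h′′′(0) = 3! * (5/6) = 5.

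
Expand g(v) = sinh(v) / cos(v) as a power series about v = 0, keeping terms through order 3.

2*v^3/3 + v

Write the quotient as an unknown series and match coefficients against numerator = denominator · series.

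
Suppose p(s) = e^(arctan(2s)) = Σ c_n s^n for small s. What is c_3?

-4/3

Plug the Maclaurin series of the inner function into that of the outer and collect terms.
So c_3 = p′′′(0)/3! = -4/3.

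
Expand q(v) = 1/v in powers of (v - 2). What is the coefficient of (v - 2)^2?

1/8

q(2) = 1/2
q′(2) = -1/4
q′′(2) = 1/4
So c_2 = q′′(2)/2! = 1/8.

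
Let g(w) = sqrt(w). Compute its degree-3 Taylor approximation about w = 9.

(w - 9)^3/3888 - (w - 9)^2/216 + (w - 9)/6 + 3

Apply the Taylor formula c_k = f^(k)(a)/k!.
g(9) = 3
g′(9) = 1/6
g′′(9) = -1/108
g′′′(9) = 1/648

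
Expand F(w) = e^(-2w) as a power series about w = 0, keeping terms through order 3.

-4*w^3/3 + 2*w^2 - 2*w + 1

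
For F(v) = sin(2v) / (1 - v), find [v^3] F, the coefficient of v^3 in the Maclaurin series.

2/3

Expand 1/(denominator) as a geometric series and multiply by the numerator's series.
[v^0] = 0;  [v^1] = 2;  [v^2] = 2;  [v^3] = 2/3.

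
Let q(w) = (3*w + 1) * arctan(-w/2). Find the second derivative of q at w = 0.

Multiply each power in the prefactor through the base expansion.
From the series, [w^2] q = -3/2; multiply by 2! = 2 to get -3.

-3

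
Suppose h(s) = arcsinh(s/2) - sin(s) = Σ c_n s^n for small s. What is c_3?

Add the two expansions coefficient-wise.
h(0) = 0
h′(0) = -1/2
h′′(0) = 0
h′′′(0) = 7/8

7/48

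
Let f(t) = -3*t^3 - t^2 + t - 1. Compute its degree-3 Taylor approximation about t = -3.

Use the known series and substitute for the argument.
f(-3) = 68
f′(-3) = -74
f′′(-3) = 52
f′′′(-3) = -18
Then c_k = f^(k)(-3)/k! gives each Taylor coefficient.

-3*(t + 3)^3 + 26*(t + 3)^2 - 74*(t + 3) + 68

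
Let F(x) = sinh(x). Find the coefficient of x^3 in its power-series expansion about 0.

1/6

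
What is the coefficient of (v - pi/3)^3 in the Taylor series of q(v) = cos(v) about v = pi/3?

sqrt(3)/12

c_3 = q′′′(pi/3)/3! = sqrt(3)/12.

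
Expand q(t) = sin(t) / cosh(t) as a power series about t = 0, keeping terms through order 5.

3*t^5/10 - 2*t^3/3 + t

Divide the numerator series by the denominator series (power-series long division).
q(0) = 0
q′(0) = 1
q′′(0) = 0
q′′′(0) = -4
q^(4)(0) = 0
q^(5)(0) = 36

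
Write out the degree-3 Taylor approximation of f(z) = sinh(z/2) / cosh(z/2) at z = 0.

-z^3/24 + z/2

Invert the denominator's series and multiply.
[z^0] = 0;  [z^1] = 1/2;  [z^2] = 0;  [z^3] = -1/24.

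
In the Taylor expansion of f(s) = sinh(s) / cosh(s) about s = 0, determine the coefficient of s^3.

-1/3

Invert the denominator's series and multiply.
f(0) = 0
f′(0) = 1
f′′(0) = 0
f′′′(0) = -2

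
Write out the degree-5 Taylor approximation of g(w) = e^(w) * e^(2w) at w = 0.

Multiply the two series term by term and collect like powers.
[w^0] = 1;  [w^1] = 3;  [w^2] = 9/2;  [w^3] = 9/2;  [w^4] = 27/8;  [w^5] = 81/40.

81*w^5/40 + 27*w^4/8 + 9*w^3/2 + 9*w^2/2 + 3*w + 1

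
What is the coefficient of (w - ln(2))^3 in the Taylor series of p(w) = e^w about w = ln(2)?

Use the known series and substitute for the argument.
p(ln(2)) = 2
p′(ln(2)) = 2
p′′(ln(2)) = 2
p′′′(ln(2)) = 2

1/3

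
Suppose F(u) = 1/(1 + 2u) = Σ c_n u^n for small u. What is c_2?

4

Use the known series and substitute for the argument.
F(0) = 1
F′(0) = -2
F′′(0) = 8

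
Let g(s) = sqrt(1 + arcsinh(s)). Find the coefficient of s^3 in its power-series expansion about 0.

-1/48

Substitute the inner expansion into the outer series and collect powers.
g(0) = 1
g′(0) = 1/2
g′′(0) = -1/4
g′′′(0) = -1/8
So c_3 = g′′′(0)/3! = -1/48.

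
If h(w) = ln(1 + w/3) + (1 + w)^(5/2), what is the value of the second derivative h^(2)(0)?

131/36

Expand each term separately and add.
The coefficient of w^2 in the expansion is 131/72, so h′′(0) = 2! * (131/72) = 131/36.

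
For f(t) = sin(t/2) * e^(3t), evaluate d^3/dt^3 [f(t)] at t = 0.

Expand each factor separately, then convolve coefficients.
The coefficient of t^3 in the expansion is 107/48, so f′′′(0) = 3! * (107/48) = 107/8.

107/8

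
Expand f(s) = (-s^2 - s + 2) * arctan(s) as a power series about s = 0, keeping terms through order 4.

s^4/3 - 5*s^3/3 - s^2 + 2*s

Distribute the polynomial across the series and collect like powers.
[s^0] = 0;  [s^1] = 2;  [s^2] = -1;  [s^3] = -5/3;  [s^4] = 1/3.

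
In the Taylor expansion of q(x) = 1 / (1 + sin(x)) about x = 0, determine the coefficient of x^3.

Expand as Σ (-1)^k u^k with u equal to the inner function's series.
q(0) = 1
q′(0) = -1
q′′(0) = 2
q′′′(0) = -5
So c_3 = q′′′(0)/3! = -5/6.

-5/6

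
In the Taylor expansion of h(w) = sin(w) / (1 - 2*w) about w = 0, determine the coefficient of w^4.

Use 1/(1 - r) = Σ r^k on the denominator, then take the Cauchy product.
h(0) = 0
h′(0) = 1
h′′(0) = 4
h′′′(0) = 23
h^(4)(0) = 184
So c_4 = h^(4)(0)/4! = 23/3.

23/3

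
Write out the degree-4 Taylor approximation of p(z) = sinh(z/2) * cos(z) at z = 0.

-11*z^3/48 + z/2

Take the Cauchy product of the two expansions.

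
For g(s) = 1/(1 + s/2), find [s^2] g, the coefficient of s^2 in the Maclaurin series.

Differentiate repeatedly and evaluate at the center.
g(0) = 1
g′(0) = -1/2
g′′(0) = 1/2
So c_2 = g′′(0)/2! = 1/4.

1/4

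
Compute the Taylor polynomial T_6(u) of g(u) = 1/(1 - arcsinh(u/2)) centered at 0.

Substitute the inner expansion into the outer series and collect powers.

23*u^6/2880 + 23*u^5/1280 + u^4/24 + 5*u^3/48 + u^2/4 + u/2 + 1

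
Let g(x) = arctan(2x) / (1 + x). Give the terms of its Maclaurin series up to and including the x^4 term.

Take the Cauchy product of the two expansions.
g(0) = 0
g′(0) = 2
g′′(0) = -4
g′′′(0) = -4
g^(4)(0) = 16
Dividing each by k! gives the coefficients c_0, ..., c_4.

2*x^4/3 - 2*x^3/3 - 2*x^2 + 2*x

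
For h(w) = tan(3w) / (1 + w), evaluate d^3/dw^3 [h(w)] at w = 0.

72

Expand each factor separately, then convolve coefficients.
The coefficient of w^3 in the expansion is 12, so h′′′(0) = 3! * (12) = 72.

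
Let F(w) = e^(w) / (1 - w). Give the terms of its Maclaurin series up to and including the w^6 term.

1957*w^6/720 + 163*w^5/60 + 65*w^4/24 + 8*w^3/3 + 5*w^2/2 + 2*w + 1

Expand 1/(denominator) as a geometric series and multiply by the numerator's series.
F(0) = 1
F′(0) = 2
F′′(0) = 5
F′′′(0) = 16
F^(4)(0) = 65
F^(5)(0) = 326
F^(6)(0) = 1957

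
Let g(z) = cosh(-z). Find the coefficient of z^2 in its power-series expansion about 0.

1/2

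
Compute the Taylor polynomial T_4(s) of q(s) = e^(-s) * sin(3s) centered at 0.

Write out both Maclaurin series and multiply, keeping only the needed powers.
q(0) = 0
q′(0) = 3
q′′(0) = -6
q′′′(0) = -18
q^(4)(0) = 96
The Taylor polynomial is Σ q^(k)(0)/k! · s^k.

4*s^4 - 3*s^3 - 3*s^2 + 3*s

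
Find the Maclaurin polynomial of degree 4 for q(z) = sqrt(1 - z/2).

q(0) = 1
q′(0) = -1/4
q′′(0) = -1/16
q′′′(0) = -3/64
q^(4)(0) = -15/256

-5*z^4/2048 - z^3/128 - z^2/32 - z/4 + 1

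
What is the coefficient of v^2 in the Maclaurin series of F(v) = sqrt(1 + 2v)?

-1/2

F(0) = 1
F′(0) = 1
F′′(0) = -1
So c_2 = F′′(0)/2! = -1/2.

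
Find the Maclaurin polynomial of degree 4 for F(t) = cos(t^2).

[t^0] = 1;  [t^1] = 0;  [t^2] = 0;  [t^3] = 0;  [t^4] = -1/2.

1 - t^4/2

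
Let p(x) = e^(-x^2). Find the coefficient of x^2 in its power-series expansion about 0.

Use the known series and substitute for the argument.
p(0) = 1
p′(0) = 0
p′′(0) = -2

-1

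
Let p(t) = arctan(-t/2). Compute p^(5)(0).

-3/4

From the series, [t^5] p = -1/160; multiply by 5! = 120 to get -3/4.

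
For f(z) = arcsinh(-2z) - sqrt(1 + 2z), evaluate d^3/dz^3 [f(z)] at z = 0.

5

Add the two expansions coefficient-wise.
The coefficient of z^3 in the expansion is 5/6, so f′′′(0) = 3! * (5/6) = 5.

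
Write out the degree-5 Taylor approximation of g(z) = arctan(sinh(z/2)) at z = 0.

z^5/768 - z^3/48 + z/2

Plug the Maclaurin series of the inner function into that of the outer and collect terms.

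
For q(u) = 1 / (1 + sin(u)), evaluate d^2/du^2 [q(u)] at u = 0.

Write 1/(1+u) = 1 - u + u^2 - u^3 + ... and substitute the series for u.
The coefficient of u^2 in the expansion is 1, so q′′(0) = 2! * (1) = 2.

2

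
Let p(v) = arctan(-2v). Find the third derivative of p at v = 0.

16

The coefficient of v^3 in the expansion is 8/3, so p′′′(0) = 3! * (8/3) = 16.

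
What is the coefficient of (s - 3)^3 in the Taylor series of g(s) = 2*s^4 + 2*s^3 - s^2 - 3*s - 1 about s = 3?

26

c_3 = g′′′(3)/3! = 26.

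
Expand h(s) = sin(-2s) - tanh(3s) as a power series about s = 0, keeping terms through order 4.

31*s^3/3 - 5*s

Combine the two series term by term.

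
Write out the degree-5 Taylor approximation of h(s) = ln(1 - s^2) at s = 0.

-s^4/2 - s^2

Use the known series and substitute for the argument.
h(0) = 0
h′(0) = 0
h′′(0) = -2
h′′′(0) = 0
h^(4)(0) = -12
h^(5)(0) = 0
The Taylor polynomial is Σ h^(k)(0)/k! · s^k.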